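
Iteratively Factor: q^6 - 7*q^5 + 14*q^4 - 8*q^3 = (q)*(q^5 - 7*q^4 + 14*q^3 - 8*q^2) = q^2*(q^4 - 7*q^3 + 14*q^2 - 8*q) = q^2*(q - 4)*(q^3 - 3*q^2 + 2*q) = q^2*(q - 4)*(q - 1)*(q^2 - 2*q) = q^3*(q - 4)*(q - 1)*(q - 2)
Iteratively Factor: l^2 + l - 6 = (l - 2)*(l + 3)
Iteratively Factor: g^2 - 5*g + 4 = (g - 1)*(g - 4)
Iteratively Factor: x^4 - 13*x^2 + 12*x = (x)*(x^3 - 13*x + 12) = x*(x - 3)*(x^2 + 3*x - 4) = x*(x - 3)*(x + 4)*(x - 1)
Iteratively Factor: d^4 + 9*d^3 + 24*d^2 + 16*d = (d)*(d^3 + 9*d^2 + 24*d + 16) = d*(d + 4)*(d^2 + 5*d + 4) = d*(d + 4)^2*(d + 1)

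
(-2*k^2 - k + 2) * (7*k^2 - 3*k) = -14*k^4 - k^3 + 17*k^2 - 6*k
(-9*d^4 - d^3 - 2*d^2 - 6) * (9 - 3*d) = 27*d^5 - 78*d^4 - 3*d^3 - 18*d^2 + 18*d - 54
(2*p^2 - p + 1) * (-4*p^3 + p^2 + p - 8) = -8*p^5 + 6*p^4 - 3*p^3 - 16*p^2 + 9*p - 8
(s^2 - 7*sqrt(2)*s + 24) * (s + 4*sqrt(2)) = s^3 - 3*sqrt(2)*s^2 - 32*s + 96*sqrt(2)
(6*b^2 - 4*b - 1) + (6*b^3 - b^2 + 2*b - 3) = 6*b^3 + 5*b^2 - 2*b - 4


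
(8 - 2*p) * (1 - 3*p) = 6*p^2 - 26*p + 8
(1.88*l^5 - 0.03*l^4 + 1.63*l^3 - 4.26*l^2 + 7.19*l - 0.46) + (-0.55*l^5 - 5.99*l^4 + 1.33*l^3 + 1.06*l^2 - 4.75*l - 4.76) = 1.33*l^5 - 6.02*l^4 + 2.96*l^3 - 3.2*l^2 + 2.44*l - 5.22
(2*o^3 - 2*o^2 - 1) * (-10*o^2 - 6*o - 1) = -20*o^5 + 8*o^4 + 10*o^3 + 12*o^2 + 6*o + 1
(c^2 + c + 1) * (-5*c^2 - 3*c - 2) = -5*c^4 - 8*c^3 - 10*c^2 - 5*c - 2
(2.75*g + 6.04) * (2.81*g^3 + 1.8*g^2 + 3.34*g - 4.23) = 7.7275*g^4 + 21.9224*g^3 + 20.057*g^2 + 8.5411*g - 25.5492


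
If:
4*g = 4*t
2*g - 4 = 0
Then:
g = 2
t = 2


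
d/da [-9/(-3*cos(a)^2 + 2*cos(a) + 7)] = 18*(3*cos(a) - 1)*sin(a)/(-3*cos(a)^2 + 2*cos(a) + 7)^2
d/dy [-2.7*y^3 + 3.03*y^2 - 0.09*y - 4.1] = -8.1*y^2 + 6.06*y - 0.09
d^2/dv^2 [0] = 0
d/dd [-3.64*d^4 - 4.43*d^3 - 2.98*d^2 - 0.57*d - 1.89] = -14.56*d^3 - 13.29*d^2 - 5.96*d - 0.57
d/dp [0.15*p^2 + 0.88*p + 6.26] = 0.3*p + 0.88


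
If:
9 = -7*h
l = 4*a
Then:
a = l/4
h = -9/7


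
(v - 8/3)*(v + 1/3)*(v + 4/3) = v^3 - v^2 - 4*v - 32/27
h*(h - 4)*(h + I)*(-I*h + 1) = -I*h^4 + 2*h^3 + 4*I*h^3 - 8*h^2 + I*h^2 - 4*I*h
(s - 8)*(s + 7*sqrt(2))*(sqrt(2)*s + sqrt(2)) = sqrt(2)*s^3 - 7*sqrt(2)*s^2 + 14*s^2 - 98*s - 8*sqrt(2)*s - 112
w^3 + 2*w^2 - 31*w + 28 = (w - 4)*(w - 1)*(w + 7)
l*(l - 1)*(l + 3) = l^3 + 2*l^2 - 3*l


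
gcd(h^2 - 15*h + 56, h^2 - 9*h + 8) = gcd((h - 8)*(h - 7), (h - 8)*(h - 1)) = h - 8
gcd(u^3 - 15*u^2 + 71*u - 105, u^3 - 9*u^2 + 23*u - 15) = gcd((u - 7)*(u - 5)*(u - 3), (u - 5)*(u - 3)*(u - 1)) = u^2 - 8*u + 15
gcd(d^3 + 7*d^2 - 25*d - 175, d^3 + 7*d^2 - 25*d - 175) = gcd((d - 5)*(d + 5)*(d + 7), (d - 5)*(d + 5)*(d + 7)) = d^3 + 7*d^2 - 25*d - 175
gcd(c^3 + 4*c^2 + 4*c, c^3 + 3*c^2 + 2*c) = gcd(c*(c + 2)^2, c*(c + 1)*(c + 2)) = c^2 + 2*c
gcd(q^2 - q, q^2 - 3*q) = q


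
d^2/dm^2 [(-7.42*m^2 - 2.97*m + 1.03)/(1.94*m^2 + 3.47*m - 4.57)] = (77.544128*m^3 - 371.446368*m^2 - 116.386032*m - 361.06004)/(7.301384*m^6 + 39.179076*m^5 + 18.479082*m^4 - 142.804033*m^3 - 43.530621*m^2 + 217.411809*m - 95.443993)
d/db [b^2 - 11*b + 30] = 2*b - 11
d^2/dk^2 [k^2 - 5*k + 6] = 2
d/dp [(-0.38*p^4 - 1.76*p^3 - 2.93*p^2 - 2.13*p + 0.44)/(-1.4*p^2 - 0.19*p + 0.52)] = (1.064*p^5 + 2.6806*p^4 - 0.121600000000001*p^3 - 5.1709*p^2 - 1.8152*p - 1.024)/(1.96*p^4 + 0.532*p^3 - 1.4199*p^2 - 0.1976*p + 0.2704)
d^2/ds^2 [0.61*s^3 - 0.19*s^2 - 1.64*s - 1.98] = 3.66*s - 0.38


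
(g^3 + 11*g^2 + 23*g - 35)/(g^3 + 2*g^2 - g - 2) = (g^2 + 12*g + 35)/(g^2 + 3*g + 2)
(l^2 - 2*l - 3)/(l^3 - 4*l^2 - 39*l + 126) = (l + 1)/(l^2 - l - 42)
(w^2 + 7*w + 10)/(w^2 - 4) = (w + 5)/(w - 2)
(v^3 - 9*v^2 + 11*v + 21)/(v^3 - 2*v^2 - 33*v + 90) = (v^2 - 6*v - 7)/(v^2 + v - 30)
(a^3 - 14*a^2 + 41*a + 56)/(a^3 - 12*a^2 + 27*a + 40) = (a - 7)/(a - 5)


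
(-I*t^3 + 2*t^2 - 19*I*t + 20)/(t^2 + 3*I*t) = (-I*t^3 + 2*t^2 - 19*I*t + 20)/(t*(t + 3*I))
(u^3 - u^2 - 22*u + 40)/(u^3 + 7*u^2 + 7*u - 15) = (u^2 - 6*u + 8)/(u^2 + 2*u - 3)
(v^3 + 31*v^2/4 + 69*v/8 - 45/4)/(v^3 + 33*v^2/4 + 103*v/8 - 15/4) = (4*v - 3)/(4*v - 1)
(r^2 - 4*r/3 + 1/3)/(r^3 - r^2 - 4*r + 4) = (r - 1/3)/(r^2 - 4)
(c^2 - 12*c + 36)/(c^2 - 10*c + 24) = (c - 6)/(c - 4)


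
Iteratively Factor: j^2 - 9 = (j - 3)*(j + 3)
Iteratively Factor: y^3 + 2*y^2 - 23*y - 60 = (y + 4)*(y^2 - 2*y - 15) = (y - 5)*(y + 4)*(y + 3)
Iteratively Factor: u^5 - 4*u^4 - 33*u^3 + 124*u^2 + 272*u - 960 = (u + 4)*(u^4 - 8*u^3 - u^2 + 128*u - 240) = (u - 3)*(u + 4)*(u^3 - 5*u^2 - 16*u + 80) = (u - 3)*(u + 4)^2*(u^2 - 9*u + 20) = (u - 4)*(u - 3)*(u + 4)^2*(u - 5)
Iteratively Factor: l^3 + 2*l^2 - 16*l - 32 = (l + 2)*(l^2 - 16) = (l - 4)*(l + 2)*(l + 4)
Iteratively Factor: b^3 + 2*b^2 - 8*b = (b - 2)*(b^2 + 4*b) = b*(b - 2)*(b + 4)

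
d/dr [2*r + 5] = 2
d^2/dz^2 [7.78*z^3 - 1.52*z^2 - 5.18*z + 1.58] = 46.68*z - 3.04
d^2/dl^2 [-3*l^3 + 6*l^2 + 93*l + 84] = 12 - 18*l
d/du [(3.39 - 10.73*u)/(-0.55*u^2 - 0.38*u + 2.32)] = (-5.9015*u^2 + 3.729*u - 23.6054)/(0.3025*u^4 + 0.418*u^3 - 2.4076*u^2 - 1.7632*u + 5.3824)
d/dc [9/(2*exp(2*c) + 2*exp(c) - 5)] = (-36*exp(c) - 18)*exp(c)/(2*exp(2*c) + 2*exp(c) - 5)^2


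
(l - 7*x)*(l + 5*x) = l^2 - 2*l*x - 35*x^2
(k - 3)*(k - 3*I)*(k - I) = k^3 - 3*k^2 - 4*I*k^2 - 3*k + 12*I*k + 9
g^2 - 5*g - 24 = (g - 8)*(g + 3)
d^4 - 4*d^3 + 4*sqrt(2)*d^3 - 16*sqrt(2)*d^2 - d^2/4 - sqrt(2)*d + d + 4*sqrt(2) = (d - 4)*(d - 1/2)*(d + 1/2)*(d + 4*sqrt(2))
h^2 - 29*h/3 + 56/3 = (h - 7)*(h - 8/3)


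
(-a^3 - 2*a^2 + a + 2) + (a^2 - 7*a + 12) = -a^3 - a^2 - 6*a + 14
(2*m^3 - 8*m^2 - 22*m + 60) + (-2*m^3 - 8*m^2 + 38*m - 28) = -16*m^2 + 16*m + 32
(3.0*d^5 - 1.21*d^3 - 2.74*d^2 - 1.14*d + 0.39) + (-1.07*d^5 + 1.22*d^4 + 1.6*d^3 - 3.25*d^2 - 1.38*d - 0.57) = 1.93*d^5 + 1.22*d^4 + 0.39*d^3 - 5.99*d^2 - 2.52*d - 0.18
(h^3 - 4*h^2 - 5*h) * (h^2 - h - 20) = h^5 - 5*h^4 - 21*h^3 + 85*h^2 + 100*h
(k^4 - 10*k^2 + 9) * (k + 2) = k^5 + 2*k^4 - 10*k^3 - 20*k^2 + 9*k + 18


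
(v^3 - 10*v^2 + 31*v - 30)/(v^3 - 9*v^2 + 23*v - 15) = (v - 2)/(v - 1)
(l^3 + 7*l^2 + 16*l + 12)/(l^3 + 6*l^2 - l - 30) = (l^2 + 4*l + 4)/(l^2 + 3*l - 10)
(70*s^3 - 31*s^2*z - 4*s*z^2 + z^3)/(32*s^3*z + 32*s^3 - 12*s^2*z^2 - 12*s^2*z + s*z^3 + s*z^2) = (70*s^3 - 31*s^2*z - 4*s*z^2 + z^3)/(s*(32*s^2*z + 32*s^2 - 12*s*z^2 - 12*s*z + z^3 + z^2))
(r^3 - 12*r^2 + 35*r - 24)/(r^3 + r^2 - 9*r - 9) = (r^2 - 9*r + 8)/(r^2 + 4*r + 3)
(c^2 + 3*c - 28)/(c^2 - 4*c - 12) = (-c^2 - 3*c + 28)/(-c^2 + 4*c + 12)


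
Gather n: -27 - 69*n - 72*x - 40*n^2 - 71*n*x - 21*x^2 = -40*n^2 + n*(-71*x - 69) - 21*x^2 - 72*x - 27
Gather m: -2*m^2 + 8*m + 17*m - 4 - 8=-2*m^2 + 25*m - 12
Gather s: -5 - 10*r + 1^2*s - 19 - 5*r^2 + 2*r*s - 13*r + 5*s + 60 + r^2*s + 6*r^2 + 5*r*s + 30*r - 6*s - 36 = r^2 + 7*r + s*(r^2 + 7*r)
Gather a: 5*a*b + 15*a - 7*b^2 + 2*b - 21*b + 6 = a*(5*b + 15) - 7*b^2 - 19*b + 6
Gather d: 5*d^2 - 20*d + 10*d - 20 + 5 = 5*d^2 - 10*d - 15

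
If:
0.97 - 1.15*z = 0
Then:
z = 0.84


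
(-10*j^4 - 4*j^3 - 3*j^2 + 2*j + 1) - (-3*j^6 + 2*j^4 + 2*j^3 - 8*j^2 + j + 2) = 3*j^6 - 12*j^4 - 6*j^3 + 5*j^2 + j - 1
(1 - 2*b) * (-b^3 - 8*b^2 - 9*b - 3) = 2*b^4 + 15*b^3 + 10*b^2 - 3*b - 3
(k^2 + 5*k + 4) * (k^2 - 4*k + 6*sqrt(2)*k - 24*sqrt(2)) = k^4 + k^3 + 6*sqrt(2)*k^3 - 16*k^2 + 6*sqrt(2)*k^2 - 96*sqrt(2)*k - 16*k - 96*sqrt(2)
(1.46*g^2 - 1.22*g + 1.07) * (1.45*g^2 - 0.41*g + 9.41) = 2.117*g^4 - 2.3676*g^3 + 15.7903*g^2 - 11.9189*g + 10.0687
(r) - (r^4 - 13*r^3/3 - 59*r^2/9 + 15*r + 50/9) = -r^4 + 13*r^3/3 + 59*r^2/9 - 14*r - 50/9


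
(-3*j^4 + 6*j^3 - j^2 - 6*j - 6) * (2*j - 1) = -6*j^5 + 15*j^4 - 8*j^3 - 11*j^2 - 6*j + 6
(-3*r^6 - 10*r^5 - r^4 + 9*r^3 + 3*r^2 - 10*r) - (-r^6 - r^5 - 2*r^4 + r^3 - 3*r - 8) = -2*r^6 - 9*r^5 + r^4 + 8*r^3 + 3*r^2 - 7*r + 8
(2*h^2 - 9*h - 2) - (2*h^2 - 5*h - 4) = 2 - 4*h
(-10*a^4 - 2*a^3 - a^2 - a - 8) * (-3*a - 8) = 30*a^5 + 86*a^4 + 19*a^3 + 11*a^2 + 32*a + 64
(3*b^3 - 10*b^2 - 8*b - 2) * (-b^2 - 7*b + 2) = -3*b^5 - 11*b^4 + 84*b^3 + 38*b^2 - 2*b - 4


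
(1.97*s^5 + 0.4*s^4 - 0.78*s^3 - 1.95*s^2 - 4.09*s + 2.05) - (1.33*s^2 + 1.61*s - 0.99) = 1.97*s^5 + 0.4*s^4 - 0.78*s^3 - 3.28*s^2 - 5.7*s + 3.04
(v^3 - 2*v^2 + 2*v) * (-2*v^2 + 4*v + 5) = -2*v^5 + 8*v^4 - 7*v^3 - 2*v^2 + 10*v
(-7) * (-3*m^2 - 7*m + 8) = 21*m^2 + 49*m - 56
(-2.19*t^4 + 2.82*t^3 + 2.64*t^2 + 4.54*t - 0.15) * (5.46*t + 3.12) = -11.9574*t^5 + 8.5644*t^4 + 23.2128*t^3 + 33.0252*t^2 + 13.3458*t - 0.468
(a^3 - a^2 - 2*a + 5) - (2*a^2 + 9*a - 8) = a^3 - 3*a^2 - 11*a + 13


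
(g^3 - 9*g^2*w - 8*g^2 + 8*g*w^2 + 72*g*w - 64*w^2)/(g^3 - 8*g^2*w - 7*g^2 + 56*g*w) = (g^2 - g*w - 8*g + 8*w)/(g*(g - 7))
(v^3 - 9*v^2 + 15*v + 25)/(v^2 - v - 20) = (v^2 - 4*v - 5)/(v + 4)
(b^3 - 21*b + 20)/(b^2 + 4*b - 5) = b - 4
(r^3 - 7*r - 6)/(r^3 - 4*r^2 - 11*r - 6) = (r^2 - r - 6)/(r^2 - 5*r - 6)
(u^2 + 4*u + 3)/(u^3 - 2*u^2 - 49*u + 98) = (u^2 + 4*u + 3)/(u^3 - 2*u^2 - 49*u + 98)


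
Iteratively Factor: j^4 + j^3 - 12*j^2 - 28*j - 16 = (j + 1)*(j^3 - 12*j - 16) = (j - 4)*(j + 1)*(j^2 + 4*j + 4) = (j - 4)*(j + 1)*(j + 2)*(j + 2)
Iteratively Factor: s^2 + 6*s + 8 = (s + 2)*(s + 4)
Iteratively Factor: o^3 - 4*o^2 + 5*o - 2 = (o - 1)*(o^2 - 3*o + 2) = (o - 1)^2*(o - 2)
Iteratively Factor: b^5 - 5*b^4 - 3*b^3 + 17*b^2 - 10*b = (b - 5)*(b^4 - 3*b^2 + 2*b) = (b - 5)*(b - 1)*(b^3 + b^2 - 2*b) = b*(b - 5)*(b - 1)*(b^2 + b - 2) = b*(b - 5)*(b - 1)^2*(b + 2)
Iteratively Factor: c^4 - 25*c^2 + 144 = (c + 4)*(c^3 - 4*c^2 - 9*c + 36) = (c - 4)*(c + 4)*(c^2 - 9) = (c - 4)*(c + 3)*(c + 4)*(c - 3)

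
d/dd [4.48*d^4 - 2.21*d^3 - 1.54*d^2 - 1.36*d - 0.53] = 17.92*d^3 - 6.63*d^2 - 3.08*d - 1.36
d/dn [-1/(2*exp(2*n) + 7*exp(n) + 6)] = (4*exp(n) + 7)*exp(n)/(2*exp(2*n) + 7*exp(n) + 6)^2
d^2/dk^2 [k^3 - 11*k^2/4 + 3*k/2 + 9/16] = 6*k - 11/2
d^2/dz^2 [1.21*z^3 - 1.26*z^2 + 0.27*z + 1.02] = 7.26*z - 2.52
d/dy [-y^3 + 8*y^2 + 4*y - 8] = -3*y^2 + 16*y + 4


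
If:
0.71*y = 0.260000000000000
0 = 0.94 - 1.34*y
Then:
No Solution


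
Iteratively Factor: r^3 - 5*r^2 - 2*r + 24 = (r - 3)*(r^2 - 2*r - 8) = (r - 3)*(r + 2)*(r - 4)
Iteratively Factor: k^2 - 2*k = (k)*(k - 2)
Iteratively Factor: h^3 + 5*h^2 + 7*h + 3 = (h + 1)*(h^2 + 4*h + 3) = (h + 1)^2*(h + 3)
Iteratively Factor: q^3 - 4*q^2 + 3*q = (q)*(q^2 - 4*q + 3) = q*(q - 3)*(q - 1)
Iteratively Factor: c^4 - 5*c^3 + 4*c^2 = (c)*(c^3 - 5*c^2 + 4*c) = c*(c - 1)*(c^2 - 4*c) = c^2*(c - 1)*(c - 4)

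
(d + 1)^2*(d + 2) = d^3 + 4*d^2 + 5*d + 2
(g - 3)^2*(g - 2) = g^3 - 8*g^2 + 21*g - 18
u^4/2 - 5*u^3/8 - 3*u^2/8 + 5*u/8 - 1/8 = (u/2 + 1/2)*(u - 1)^2*(u - 1/4)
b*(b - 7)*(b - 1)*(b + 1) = b^4 - 7*b^3 - b^2 + 7*b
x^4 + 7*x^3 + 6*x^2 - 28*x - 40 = (x - 2)*(x + 2)^2*(x + 5)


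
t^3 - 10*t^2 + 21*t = t*(t - 7)*(t - 3)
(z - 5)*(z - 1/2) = z^2 - 11*z/2 + 5/2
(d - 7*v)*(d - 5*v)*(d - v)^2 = d^4 - 14*d^3*v + 60*d^2*v^2 - 82*d*v^3 + 35*v^4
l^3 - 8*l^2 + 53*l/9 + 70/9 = (l - 7)*(l - 5/3)*(l + 2/3)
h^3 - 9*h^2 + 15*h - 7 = (h - 7)*(h - 1)^2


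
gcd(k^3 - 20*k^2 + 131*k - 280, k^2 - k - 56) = k - 8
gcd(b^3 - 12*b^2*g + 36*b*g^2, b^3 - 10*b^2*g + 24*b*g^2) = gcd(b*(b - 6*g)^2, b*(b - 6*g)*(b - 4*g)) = b^2 - 6*b*g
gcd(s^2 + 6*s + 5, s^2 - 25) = s + 5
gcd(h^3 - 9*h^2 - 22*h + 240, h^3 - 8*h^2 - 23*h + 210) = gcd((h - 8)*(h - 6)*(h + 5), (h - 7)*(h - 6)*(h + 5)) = h^2 - h - 30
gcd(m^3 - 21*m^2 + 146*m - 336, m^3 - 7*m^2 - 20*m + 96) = m - 8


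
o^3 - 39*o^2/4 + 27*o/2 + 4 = (o - 8)*(o - 2)*(o + 1/4)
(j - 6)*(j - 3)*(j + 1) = j^3 - 8*j^2 + 9*j + 18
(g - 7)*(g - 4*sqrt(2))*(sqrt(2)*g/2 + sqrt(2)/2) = sqrt(2)*g^3/2 - 3*sqrt(2)*g^2 - 4*g^2 - 7*sqrt(2)*g/2 + 24*g + 28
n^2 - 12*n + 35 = (n - 7)*(n - 5)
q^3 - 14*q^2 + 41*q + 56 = (q - 8)*(q - 7)*(q + 1)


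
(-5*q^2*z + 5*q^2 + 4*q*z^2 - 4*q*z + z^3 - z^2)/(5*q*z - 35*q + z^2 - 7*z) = (-q*z + q + z^2 - z)/(z - 7)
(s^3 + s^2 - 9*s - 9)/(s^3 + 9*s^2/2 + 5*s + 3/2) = 2*(s - 3)/(2*s + 1)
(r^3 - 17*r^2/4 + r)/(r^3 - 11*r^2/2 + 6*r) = (4*r - 1)/(2*(2*r - 3))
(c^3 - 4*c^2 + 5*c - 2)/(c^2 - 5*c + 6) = (c^2 - 2*c + 1)/(c - 3)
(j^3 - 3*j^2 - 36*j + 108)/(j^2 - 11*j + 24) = (j^2 - 36)/(j - 8)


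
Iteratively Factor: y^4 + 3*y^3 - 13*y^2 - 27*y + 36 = (y - 1)*(y^3 + 4*y^2 - 9*y - 36) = (y - 1)*(y + 4)*(y^2 - 9) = (y - 1)*(y + 3)*(y + 4)*(y - 3)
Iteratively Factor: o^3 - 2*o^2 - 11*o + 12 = (o + 3)*(o^2 - 5*o + 4) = (o - 4)*(o + 3)*(o - 1)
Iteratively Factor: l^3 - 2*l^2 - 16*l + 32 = (l + 4)*(l^2 - 6*l + 8) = (l - 4)*(l + 4)*(l - 2)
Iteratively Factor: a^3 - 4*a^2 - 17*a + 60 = (a + 4)*(a^2 - 8*a + 15) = (a - 3)*(a + 4)*(a - 5)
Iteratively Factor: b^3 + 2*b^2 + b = (b + 1)*(b^2 + b) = b*(b + 1)*(b + 1)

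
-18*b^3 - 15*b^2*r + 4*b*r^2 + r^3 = (-3*b + r)*(b + r)*(6*b + r)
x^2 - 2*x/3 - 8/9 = (x - 4/3)*(x + 2/3)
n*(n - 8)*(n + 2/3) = n^3 - 22*n^2/3 - 16*n/3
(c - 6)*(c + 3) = c^2 - 3*c - 18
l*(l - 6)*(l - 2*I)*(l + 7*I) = l^4 - 6*l^3 + 5*I*l^3 + 14*l^2 - 30*I*l^2 - 84*l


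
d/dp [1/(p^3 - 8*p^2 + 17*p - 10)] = (-3*p^2 + 16*p - 17)/(p^3 - 8*p^2 + 17*p - 10)^2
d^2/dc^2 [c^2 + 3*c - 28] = 2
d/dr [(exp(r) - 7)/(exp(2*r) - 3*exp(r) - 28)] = -exp(r)/(exp(2*r) + 8*exp(r) + 16)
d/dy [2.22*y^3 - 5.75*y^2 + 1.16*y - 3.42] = 6.66*y^2 - 11.5*y + 1.16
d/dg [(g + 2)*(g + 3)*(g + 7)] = 3*g^2 + 24*g + 41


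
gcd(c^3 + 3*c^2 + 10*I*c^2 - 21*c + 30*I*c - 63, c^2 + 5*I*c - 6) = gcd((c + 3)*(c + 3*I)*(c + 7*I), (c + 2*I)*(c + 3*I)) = c + 3*I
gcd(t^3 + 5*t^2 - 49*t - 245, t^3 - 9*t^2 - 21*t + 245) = t^2 - 2*t - 35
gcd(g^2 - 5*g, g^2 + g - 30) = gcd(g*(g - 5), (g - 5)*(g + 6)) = g - 5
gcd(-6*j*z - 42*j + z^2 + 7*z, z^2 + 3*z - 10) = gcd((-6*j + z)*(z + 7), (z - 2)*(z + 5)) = 1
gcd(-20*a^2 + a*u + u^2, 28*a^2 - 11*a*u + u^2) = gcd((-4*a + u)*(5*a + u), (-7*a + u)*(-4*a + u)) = -4*a + u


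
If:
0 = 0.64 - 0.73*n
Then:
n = 0.88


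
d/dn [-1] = 0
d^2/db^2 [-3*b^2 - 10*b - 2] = -6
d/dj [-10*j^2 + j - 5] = 1 - 20*j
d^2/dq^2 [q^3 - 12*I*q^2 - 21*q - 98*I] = 6*q - 24*I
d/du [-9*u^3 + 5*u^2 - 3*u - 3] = -27*u^2 + 10*u - 3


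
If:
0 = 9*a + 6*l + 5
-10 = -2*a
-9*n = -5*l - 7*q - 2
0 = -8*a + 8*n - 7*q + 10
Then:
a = 5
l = -25/3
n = -209/3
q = -1762/21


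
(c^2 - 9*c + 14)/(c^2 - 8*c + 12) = (c - 7)/(c - 6)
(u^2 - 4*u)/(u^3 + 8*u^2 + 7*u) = (u - 4)/(u^2 + 8*u + 7)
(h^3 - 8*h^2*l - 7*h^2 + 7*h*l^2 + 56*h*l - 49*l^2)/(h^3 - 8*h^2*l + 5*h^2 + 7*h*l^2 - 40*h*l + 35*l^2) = (h - 7)/(h + 5)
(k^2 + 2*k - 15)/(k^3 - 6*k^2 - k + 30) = (k + 5)/(k^2 - 3*k - 10)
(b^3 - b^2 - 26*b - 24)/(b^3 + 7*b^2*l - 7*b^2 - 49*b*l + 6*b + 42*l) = (b^2 + 5*b + 4)/(b^2 + 7*b*l - b - 7*l)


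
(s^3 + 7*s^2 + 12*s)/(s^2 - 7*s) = (s^2 + 7*s + 12)/(s - 7)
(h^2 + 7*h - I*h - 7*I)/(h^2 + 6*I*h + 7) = (h + 7)/(h + 7*I)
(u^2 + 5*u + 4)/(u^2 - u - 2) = (u + 4)/(u - 2)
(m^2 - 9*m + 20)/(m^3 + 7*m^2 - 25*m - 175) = (m - 4)/(m^2 + 12*m + 35)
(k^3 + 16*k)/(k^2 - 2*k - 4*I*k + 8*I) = k*(k + 4*I)/(k - 2)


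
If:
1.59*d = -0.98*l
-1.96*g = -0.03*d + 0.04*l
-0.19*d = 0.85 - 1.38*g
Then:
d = -6.90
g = -0.33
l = 11.20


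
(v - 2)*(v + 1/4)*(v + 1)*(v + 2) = v^4 + 5*v^3/4 - 15*v^2/4 - 5*v - 1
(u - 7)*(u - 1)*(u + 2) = u^3 - 6*u^2 - 9*u + 14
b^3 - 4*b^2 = b^2*(b - 4)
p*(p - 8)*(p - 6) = p^3 - 14*p^2 + 48*p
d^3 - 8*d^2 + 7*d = d*(d - 7)*(d - 1)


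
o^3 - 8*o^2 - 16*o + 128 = (o - 8)*(o - 4)*(o + 4)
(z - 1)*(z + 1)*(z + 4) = z^3 + 4*z^2 - z - 4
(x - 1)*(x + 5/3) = x^2 + 2*x/3 - 5/3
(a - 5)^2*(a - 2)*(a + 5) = a^4 - 7*a^3 - 15*a^2 + 175*a - 250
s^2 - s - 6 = (s - 3)*(s + 2)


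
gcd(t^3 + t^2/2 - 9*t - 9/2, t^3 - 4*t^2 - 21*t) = t + 3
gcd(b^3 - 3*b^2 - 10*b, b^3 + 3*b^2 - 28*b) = b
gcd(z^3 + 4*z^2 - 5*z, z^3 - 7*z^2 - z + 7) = z - 1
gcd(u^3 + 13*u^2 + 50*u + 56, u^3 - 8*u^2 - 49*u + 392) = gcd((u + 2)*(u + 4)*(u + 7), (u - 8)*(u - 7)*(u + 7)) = u + 7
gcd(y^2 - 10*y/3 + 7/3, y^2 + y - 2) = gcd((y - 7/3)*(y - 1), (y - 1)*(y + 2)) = y - 1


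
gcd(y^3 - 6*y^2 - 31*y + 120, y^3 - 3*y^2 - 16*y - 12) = 1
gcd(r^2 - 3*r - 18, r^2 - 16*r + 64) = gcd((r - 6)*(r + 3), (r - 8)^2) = 1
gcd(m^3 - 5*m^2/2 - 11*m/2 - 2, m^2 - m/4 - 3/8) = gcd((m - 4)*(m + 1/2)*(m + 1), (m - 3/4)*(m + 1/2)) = m + 1/2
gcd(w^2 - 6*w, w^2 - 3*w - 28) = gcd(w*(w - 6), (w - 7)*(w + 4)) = 1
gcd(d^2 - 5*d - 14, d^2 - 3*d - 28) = d - 7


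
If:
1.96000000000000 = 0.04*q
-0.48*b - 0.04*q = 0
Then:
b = -4.08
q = 49.00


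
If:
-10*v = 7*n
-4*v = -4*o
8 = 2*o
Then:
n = -40/7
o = 4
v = 4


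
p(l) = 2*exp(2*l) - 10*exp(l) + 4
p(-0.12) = -3.30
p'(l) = 4*exp(2*l) - 10*exp(l)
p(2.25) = 89.16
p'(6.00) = 646984.88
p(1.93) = 30.04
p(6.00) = 321479.29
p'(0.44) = -5.88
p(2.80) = 380.41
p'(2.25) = 265.19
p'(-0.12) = -5.72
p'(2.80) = 917.26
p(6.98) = 2300153.81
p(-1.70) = 2.24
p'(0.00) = -6.00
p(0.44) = -6.71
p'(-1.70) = -1.69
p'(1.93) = 120.97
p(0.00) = -4.00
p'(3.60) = 4991.74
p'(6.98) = 4611048.80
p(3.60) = 2316.88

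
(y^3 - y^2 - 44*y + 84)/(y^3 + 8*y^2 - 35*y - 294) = (y - 2)/(y + 7)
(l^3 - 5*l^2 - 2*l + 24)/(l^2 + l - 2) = (l^2 - 7*l + 12)/(l - 1)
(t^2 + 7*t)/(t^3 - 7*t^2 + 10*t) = (t + 7)/(t^2 - 7*t + 10)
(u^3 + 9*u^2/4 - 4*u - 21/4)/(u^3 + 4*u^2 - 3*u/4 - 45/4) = (4*u^2 - 3*u - 7)/(4*u^2 + 4*u - 15)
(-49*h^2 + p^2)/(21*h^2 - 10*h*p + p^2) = (7*h + p)/(-3*h + p)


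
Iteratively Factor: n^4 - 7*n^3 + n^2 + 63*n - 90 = (n - 5)*(n^3 - 2*n^2 - 9*n + 18) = (n - 5)*(n + 3)*(n^2 - 5*n + 6) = (n - 5)*(n - 3)*(n + 3)*(n - 2)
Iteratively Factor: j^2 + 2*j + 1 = (j + 1)*(j + 1)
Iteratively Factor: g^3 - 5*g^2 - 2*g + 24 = (g - 3)*(g^2 - 2*g - 8) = (g - 3)*(g + 2)*(g - 4)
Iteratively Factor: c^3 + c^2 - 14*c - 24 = (c + 3)*(c^2 - 2*c - 8) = (c + 2)*(c + 3)*(c - 4)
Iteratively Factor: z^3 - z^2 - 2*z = (z - 2)*(z^2 + z) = (z - 2)*(z + 1)*(z)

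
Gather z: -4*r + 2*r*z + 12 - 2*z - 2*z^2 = -4*r - 2*z^2 + z*(2*r - 2) + 12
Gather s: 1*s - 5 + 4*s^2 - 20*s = 4*s^2 - 19*s - 5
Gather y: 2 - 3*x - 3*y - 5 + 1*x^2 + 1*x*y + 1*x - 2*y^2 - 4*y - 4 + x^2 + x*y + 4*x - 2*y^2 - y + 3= 2*x^2 + 2*x - 4*y^2 + y*(2*x - 8) - 4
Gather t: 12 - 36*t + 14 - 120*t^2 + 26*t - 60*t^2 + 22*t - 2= -180*t^2 + 12*t + 24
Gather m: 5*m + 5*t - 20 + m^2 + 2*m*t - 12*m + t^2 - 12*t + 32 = m^2 + m*(2*t - 7) + t^2 - 7*t + 12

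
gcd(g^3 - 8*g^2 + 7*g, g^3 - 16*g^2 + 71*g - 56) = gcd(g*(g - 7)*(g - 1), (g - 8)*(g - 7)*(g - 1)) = g^2 - 8*g + 7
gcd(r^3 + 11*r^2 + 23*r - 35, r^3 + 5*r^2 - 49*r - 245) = r^2 + 12*r + 35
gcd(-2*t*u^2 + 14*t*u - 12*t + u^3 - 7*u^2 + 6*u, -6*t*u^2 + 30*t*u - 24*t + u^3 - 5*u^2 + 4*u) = u - 1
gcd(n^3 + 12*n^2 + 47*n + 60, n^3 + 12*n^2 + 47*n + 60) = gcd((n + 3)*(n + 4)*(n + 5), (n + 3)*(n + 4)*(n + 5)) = n^3 + 12*n^2 + 47*n + 60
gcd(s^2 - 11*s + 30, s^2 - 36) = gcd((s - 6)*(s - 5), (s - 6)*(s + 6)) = s - 6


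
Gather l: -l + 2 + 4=6 - l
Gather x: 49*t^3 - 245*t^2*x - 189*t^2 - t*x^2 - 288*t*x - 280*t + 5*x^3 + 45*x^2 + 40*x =49*t^3 - 189*t^2 - 280*t + 5*x^3 + x^2*(45 - t) + x*(-245*t^2 - 288*t + 40)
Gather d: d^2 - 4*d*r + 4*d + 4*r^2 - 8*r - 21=d^2 + d*(4 - 4*r) + 4*r^2 - 8*r - 21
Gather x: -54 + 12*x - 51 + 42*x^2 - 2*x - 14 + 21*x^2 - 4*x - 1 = 63*x^2 + 6*x - 120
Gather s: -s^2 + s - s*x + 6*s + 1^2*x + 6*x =-s^2 + s*(7 - x) + 7*x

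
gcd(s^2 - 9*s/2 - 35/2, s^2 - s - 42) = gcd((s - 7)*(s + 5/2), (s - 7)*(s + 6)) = s - 7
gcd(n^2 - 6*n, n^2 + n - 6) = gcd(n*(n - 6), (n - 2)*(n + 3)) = 1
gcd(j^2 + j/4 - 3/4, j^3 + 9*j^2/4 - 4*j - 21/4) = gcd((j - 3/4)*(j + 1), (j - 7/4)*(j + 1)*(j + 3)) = j + 1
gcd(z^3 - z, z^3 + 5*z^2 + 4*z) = z^2 + z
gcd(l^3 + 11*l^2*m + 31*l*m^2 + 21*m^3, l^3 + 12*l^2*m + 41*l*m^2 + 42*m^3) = l^2 + 10*l*m + 21*m^2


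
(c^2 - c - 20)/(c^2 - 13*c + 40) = (c + 4)/(c - 8)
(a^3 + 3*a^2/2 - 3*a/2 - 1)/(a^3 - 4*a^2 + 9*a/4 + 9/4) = 2*(a^2 + a - 2)/(2*a^2 - 9*a + 9)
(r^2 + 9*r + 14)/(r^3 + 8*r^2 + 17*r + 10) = (r + 7)/(r^2 + 6*r + 5)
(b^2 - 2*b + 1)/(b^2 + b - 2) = (b - 1)/(b + 2)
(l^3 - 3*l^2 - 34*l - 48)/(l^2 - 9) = (l^2 - 6*l - 16)/(l - 3)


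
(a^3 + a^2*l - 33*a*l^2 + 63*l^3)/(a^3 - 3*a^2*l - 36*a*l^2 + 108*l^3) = (a^2 + 4*a*l - 21*l^2)/(a^2 - 36*l^2)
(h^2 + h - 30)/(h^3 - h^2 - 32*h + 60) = 1/(h - 2)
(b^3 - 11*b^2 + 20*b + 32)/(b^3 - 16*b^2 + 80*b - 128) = (b + 1)/(b - 4)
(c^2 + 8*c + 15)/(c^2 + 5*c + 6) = (c + 5)/(c + 2)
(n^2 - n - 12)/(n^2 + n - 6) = (n - 4)/(n - 2)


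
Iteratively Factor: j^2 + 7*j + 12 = (j + 3)*(j + 4)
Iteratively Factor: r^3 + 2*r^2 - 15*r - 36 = (r + 3)*(r^2 - r - 12) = (r + 3)^2*(r - 4)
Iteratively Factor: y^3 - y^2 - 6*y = (y - 3)*(y^2 + 2*y) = (y - 3)*(y + 2)*(y)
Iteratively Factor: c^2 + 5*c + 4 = (c + 4)*(c + 1)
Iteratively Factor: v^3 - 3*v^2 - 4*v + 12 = (v - 3)*(v^2 - 4) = (v - 3)*(v - 2)*(v + 2)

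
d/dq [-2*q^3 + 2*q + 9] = 2 - 6*q^2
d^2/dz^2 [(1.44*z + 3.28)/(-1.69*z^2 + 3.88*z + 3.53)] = ((1.44*z + 3.28)*(3.38*z - 3.88)*(6.76*z - 7.76) + (14.6016*z - 0.0879999999999992)*(-1.69*z^2 + 3.88*z + 3.53))/(-1.69*z^2 + 3.88*z + 3.53)^3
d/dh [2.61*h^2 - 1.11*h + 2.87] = 5.22*h - 1.11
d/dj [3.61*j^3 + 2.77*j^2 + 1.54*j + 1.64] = 10.83*j^2 + 5.54*j + 1.54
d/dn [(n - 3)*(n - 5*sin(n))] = n + (3 - n)*(5*cos(n) - 1) - 5*sin(n)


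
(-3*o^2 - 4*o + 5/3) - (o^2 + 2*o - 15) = -4*o^2 - 6*o + 50/3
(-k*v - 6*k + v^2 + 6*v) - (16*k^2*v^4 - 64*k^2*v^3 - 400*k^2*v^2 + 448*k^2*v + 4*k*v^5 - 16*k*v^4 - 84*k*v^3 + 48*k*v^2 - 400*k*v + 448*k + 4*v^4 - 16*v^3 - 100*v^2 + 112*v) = -16*k^2*v^4 + 64*k^2*v^3 + 400*k^2*v^2 - 448*k^2*v - 4*k*v^5 + 16*k*v^4 + 84*k*v^3 - 48*k*v^2 + 399*k*v - 454*k - 4*v^4 + 16*v^3 + 101*v^2 - 106*v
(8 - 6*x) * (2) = 16 - 12*x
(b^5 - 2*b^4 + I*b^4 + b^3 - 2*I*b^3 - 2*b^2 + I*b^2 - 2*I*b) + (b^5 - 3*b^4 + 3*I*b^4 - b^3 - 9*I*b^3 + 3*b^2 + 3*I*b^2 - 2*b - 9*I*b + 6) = 2*b^5 - 5*b^4 + 4*I*b^4 - 11*I*b^3 + b^2 + 4*I*b^2 - 2*b - 11*I*b + 6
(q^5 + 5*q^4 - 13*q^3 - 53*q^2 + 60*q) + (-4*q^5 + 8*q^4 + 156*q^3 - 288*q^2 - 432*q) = -3*q^5 + 13*q^4 + 143*q^3 - 341*q^2 - 372*q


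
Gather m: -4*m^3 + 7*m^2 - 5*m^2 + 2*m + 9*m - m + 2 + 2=-4*m^3 + 2*m^2 + 10*m + 4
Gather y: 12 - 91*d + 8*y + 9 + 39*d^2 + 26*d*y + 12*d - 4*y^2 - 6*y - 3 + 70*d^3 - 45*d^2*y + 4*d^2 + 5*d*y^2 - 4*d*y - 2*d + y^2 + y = 70*d^3 + 43*d^2 - 81*d + y^2*(5*d - 3) + y*(-45*d^2 + 22*d + 3) + 18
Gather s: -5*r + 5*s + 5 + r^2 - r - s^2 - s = r^2 - 6*r - s^2 + 4*s + 5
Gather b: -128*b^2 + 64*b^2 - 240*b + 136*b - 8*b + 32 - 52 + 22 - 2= -64*b^2 - 112*b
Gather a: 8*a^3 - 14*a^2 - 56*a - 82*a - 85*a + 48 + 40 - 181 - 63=8*a^3 - 14*a^2 - 223*a - 156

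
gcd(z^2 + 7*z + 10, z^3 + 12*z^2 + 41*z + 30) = z + 5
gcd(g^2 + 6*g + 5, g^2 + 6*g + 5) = g^2 + 6*g + 5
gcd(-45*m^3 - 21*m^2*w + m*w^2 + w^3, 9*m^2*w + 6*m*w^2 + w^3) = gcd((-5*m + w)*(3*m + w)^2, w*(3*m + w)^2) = 9*m^2 + 6*m*w + w^2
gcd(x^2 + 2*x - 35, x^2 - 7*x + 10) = x - 5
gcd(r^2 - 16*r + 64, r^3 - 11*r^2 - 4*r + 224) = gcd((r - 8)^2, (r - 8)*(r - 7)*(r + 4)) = r - 8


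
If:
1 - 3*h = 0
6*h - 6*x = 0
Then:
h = 1/3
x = 1/3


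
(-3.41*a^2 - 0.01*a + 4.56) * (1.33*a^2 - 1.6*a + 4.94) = -4.5353*a^4 + 5.4427*a^3 - 10.7646*a^2 - 7.3454*a + 22.5264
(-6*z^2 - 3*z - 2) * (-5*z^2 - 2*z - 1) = 30*z^4 + 27*z^3 + 22*z^2 + 7*z + 2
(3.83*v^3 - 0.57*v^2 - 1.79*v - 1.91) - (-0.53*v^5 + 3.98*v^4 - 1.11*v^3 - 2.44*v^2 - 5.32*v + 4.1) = 0.53*v^5 - 3.98*v^4 + 4.94*v^3 + 1.87*v^2 + 3.53*v - 6.01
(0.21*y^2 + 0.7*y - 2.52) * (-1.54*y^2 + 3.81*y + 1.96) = -0.3234*y^4 - 0.2779*y^3 + 6.9594*y^2 - 8.2292*y - 4.9392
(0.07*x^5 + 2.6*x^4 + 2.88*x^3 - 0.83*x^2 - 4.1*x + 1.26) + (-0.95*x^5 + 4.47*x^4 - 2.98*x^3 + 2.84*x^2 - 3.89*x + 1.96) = -0.88*x^5 + 7.07*x^4 - 0.1*x^3 + 2.01*x^2 - 7.99*x + 3.22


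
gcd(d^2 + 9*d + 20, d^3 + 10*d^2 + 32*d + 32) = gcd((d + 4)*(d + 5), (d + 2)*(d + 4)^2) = d + 4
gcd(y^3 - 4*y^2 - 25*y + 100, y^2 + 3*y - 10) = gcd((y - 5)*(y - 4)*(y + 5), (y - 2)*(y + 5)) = y + 5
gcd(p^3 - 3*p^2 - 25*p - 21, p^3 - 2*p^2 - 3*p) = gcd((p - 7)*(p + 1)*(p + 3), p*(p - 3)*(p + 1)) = p + 1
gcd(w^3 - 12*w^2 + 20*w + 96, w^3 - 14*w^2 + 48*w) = w^2 - 14*w + 48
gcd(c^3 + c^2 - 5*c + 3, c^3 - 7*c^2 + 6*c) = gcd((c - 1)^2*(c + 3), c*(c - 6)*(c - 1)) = c - 1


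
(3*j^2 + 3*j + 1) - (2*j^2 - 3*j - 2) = j^2 + 6*j + 3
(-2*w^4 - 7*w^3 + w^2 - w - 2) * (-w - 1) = 2*w^5 + 9*w^4 + 6*w^3 + 3*w + 2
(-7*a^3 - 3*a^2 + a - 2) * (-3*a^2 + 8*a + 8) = 21*a^5 - 47*a^4 - 83*a^3 - 10*a^2 - 8*a - 16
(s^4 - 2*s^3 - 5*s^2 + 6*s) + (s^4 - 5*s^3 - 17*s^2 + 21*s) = 2*s^4 - 7*s^3 - 22*s^2 + 27*s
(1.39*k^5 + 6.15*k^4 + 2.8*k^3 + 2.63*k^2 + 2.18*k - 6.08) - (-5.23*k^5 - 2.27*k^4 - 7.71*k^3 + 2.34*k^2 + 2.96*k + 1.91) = 6.62*k^5 + 8.42*k^4 + 10.51*k^3 + 0.29*k^2 - 0.78*k - 7.99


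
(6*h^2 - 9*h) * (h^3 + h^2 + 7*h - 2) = 6*h^5 - 3*h^4 + 33*h^3 - 75*h^2 + 18*h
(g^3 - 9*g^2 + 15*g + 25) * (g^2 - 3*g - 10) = g^5 - 12*g^4 + 32*g^3 + 70*g^2 - 225*g - 250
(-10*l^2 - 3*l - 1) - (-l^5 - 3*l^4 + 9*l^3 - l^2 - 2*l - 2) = l^5 + 3*l^4 - 9*l^3 - 9*l^2 - l + 1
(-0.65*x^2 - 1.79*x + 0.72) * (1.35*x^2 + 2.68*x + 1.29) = -0.8775*x^4 - 4.1585*x^3 - 4.6637*x^2 - 0.3795*x + 0.9288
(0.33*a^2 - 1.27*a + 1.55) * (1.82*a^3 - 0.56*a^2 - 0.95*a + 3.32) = 0.6006*a^5 - 2.4962*a^4 + 3.2187*a^3 + 1.4341*a^2 - 5.6889*a + 5.146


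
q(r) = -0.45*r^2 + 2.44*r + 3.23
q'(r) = 2.44 - 0.9*r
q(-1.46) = -1.29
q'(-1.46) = 3.75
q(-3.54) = -11.05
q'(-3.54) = 5.63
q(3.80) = 6.00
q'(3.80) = -0.98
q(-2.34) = -4.94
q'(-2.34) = 4.55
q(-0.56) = 1.72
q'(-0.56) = 2.94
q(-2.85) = -7.38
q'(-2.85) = 5.00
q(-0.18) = 2.78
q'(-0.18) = 2.60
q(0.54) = 4.42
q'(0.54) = 1.95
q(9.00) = -11.26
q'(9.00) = -5.66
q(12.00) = -32.29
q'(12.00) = -8.36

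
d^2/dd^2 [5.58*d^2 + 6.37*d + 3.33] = 11.1600000000000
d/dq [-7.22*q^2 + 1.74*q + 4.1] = 1.74 - 14.44*q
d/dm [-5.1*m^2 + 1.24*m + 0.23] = 1.24 - 10.2*m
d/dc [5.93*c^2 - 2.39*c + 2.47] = 11.86*c - 2.39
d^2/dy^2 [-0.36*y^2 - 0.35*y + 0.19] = -0.720000000000000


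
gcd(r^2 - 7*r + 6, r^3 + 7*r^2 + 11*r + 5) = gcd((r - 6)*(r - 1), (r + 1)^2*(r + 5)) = 1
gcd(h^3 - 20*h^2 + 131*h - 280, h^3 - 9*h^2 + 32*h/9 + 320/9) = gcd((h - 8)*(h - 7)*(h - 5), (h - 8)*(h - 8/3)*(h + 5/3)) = h - 8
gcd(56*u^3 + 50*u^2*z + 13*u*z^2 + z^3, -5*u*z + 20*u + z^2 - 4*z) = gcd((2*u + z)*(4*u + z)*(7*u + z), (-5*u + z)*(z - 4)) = 1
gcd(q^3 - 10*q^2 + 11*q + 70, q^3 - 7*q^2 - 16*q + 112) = q - 7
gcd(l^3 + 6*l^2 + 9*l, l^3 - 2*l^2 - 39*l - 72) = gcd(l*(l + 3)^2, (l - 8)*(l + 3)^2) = l^2 + 6*l + 9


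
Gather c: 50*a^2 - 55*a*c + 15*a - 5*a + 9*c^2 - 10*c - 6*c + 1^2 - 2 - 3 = 50*a^2 + 10*a + 9*c^2 + c*(-55*a - 16) - 4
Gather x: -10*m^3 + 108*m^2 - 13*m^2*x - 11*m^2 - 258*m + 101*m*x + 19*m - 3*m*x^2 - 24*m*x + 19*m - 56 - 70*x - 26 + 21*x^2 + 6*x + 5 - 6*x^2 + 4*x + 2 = -10*m^3 + 97*m^2 - 220*m + x^2*(15 - 3*m) + x*(-13*m^2 + 77*m - 60) - 75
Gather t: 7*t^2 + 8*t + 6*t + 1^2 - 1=7*t^2 + 14*t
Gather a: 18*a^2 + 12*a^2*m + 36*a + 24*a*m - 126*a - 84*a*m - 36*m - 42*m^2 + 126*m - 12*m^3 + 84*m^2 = a^2*(12*m + 18) + a*(-60*m - 90) - 12*m^3 + 42*m^2 + 90*m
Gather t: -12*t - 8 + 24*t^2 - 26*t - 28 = 24*t^2 - 38*t - 36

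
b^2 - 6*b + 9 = (b - 3)^2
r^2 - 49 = (r - 7)*(r + 7)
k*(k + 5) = k^2 + 5*k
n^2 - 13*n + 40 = (n - 8)*(n - 5)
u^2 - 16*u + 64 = (u - 8)^2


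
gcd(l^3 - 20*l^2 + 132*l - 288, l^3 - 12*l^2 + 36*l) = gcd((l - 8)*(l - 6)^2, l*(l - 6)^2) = l^2 - 12*l + 36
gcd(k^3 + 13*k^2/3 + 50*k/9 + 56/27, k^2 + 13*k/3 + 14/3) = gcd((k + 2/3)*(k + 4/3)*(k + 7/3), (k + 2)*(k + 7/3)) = k + 7/3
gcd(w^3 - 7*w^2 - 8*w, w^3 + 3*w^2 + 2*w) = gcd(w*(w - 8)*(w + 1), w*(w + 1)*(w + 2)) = w^2 + w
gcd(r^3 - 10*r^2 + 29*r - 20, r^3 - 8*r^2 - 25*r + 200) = r - 5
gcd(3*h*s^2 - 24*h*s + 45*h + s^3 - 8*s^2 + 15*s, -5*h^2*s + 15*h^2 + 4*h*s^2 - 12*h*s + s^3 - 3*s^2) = s - 3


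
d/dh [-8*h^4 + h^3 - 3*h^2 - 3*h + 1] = -32*h^3 + 3*h^2 - 6*h - 3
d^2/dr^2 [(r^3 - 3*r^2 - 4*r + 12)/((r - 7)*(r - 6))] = 24*(7*r^3 - 102*r^2 + 444*r - 496)/(r^6 - 39*r^5 + 633*r^4 - 5473*r^3 + 26586*r^2 - 68796*r + 74088)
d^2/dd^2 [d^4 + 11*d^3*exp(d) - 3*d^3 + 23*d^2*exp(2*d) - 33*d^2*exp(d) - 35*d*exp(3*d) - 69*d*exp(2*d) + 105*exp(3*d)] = 11*d^3*exp(d) + 92*d^2*exp(2*d) + 33*d^2*exp(d) + 12*d^2 - 315*d*exp(3*d) - 92*d*exp(2*d) - 66*d*exp(d) - 18*d + 735*exp(3*d) - 230*exp(2*d) - 66*exp(d)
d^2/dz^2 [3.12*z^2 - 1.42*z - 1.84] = 6.24000000000000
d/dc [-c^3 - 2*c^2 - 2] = c*(-3*c - 4)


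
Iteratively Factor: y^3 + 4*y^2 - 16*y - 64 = (y + 4)*(y^2 - 16) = (y + 4)^2*(y - 4)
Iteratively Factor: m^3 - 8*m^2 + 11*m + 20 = (m - 5)*(m^2 - 3*m - 4) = (m - 5)*(m + 1)*(m - 4)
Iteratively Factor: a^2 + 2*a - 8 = (a + 4)*(a - 2)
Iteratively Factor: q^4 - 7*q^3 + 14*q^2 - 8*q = (q - 2)*(q^3 - 5*q^2 + 4*q) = (q - 2)*(q - 1)*(q^2 - 4*q) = (q - 4)*(q - 2)*(q - 1)*(q)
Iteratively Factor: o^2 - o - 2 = (o + 1)*(o - 2)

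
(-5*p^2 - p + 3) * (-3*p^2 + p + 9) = 15*p^4 - 2*p^3 - 55*p^2 - 6*p + 27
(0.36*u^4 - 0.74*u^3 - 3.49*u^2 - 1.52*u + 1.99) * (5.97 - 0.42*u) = -0.1512*u^5 + 2.46*u^4 - 2.952*u^3 - 20.1969*u^2 - 9.9102*u + 11.8803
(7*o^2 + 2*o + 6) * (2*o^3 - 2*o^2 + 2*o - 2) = 14*o^5 - 10*o^4 + 22*o^3 - 22*o^2 + 8*o - 12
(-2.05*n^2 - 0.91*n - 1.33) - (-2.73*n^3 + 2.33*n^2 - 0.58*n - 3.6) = 2.73*n^3 - 4.38*n^2 - 0.33*n + 2.27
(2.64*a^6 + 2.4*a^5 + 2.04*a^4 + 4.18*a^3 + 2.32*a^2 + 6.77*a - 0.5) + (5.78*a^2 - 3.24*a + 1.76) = 2.64*a^6 + 2.4*a^5 + 2.04*a^4 + 4.18*a^3 + 8.1*a^2 + 3.53*a + 1.26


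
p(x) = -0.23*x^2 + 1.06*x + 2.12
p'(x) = 1.06 - 0.46*x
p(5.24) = 1.36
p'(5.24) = -1.35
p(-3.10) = -3.38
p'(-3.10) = 2.49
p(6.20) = -0.15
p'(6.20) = -1.79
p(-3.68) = -4.90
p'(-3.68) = 2.75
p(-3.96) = -5.68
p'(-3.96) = 2.88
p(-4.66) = -7.81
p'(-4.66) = 3.20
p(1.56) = 3.21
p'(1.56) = 0.34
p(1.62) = 3.23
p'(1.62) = 0.31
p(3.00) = 3.23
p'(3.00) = -0.32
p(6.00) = 0.20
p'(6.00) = -1.70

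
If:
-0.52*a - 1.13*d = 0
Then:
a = -2.17307692307692*d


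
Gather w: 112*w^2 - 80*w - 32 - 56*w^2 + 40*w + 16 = 56*w^2 - 40*w - 16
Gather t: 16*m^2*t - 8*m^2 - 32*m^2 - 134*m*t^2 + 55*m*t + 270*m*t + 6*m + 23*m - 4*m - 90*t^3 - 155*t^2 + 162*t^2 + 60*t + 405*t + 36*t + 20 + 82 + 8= -40*m^2 + 25*m - 90*t^3 + t^2*(7 - 134*m) + t*(16*m^2 + 325*m + 501) + 110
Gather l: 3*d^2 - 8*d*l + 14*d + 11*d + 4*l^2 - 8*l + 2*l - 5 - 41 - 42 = 3*d^2 + 25*d + 4*l^2 + l*(-8*d - 6) - 88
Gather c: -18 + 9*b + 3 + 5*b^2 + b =5*b^2 + 10*b - 15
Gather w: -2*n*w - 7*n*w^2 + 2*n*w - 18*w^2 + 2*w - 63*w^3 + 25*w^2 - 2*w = -63*w^3 + w^2*(7 - 7*n)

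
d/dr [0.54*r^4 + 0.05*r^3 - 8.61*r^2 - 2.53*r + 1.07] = 2.16*r^3 + 0.15*r^2 - 17.22*r - 2.53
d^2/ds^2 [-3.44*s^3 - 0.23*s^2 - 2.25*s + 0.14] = -20.64*s - 0.46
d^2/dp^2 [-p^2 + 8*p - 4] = -2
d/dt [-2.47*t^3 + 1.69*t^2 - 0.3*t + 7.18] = -7.41*t^2 + 3.38*t - 0.3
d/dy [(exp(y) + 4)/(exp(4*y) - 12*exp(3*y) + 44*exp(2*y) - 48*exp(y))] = (-3*exp(4*y) + 8*exp(3*y) + 100*exp(2*y) - 352*exp(y) + 192)*exp(-y)/(exp(6*y) - 24*exp(5*y) + 232*exp(4*y) - 1152*exp(3*y) + 3088*exp(2*y) - 4224*exp(y) + 2304)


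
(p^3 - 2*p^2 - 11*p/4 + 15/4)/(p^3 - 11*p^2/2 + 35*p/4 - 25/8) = 2*(2*p^2 + p - 3)/(4*p^2 - 12*p + 5)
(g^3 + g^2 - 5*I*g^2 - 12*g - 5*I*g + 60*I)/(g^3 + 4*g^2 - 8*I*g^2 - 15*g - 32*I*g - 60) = (g - 3)/(g - 3*I)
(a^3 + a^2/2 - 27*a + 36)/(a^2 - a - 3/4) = 2*(a^2 + 2*a - 24)/(2*a + 1)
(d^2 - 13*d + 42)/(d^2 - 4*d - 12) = (d - 7)/(d + 2)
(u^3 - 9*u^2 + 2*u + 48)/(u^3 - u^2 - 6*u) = (u - 8)/u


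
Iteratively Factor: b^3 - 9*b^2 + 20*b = (b - 5)*(b^2 - 4*b) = (b - 5)*(b - 4)*(b)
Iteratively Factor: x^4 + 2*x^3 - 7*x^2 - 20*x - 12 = (x + 2)*(x^3 - 7*x - 6) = (x + 2)^2*(x^2 - 2*x - 3) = (x - 3)*(x + 2)^2*(x + 1)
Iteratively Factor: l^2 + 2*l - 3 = (l - 1)*(l + 3)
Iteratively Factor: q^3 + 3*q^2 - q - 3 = (q - 1)*(q^2 + 4*q + 3) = (q - 1)*(q + 1)*(q + 3)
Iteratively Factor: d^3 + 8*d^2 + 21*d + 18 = (d + 3)*(d^2 + 5*d + 6) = (d + 2)*(d + 3)*(d + 3)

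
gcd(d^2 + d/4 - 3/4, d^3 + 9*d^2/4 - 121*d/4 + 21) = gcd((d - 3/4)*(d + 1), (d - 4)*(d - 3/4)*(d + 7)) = d - 3/4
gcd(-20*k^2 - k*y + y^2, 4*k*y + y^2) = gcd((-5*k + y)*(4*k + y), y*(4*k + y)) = 4*k + y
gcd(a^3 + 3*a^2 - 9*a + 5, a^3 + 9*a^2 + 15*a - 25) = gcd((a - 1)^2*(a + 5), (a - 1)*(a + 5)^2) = a^2 + 4*a - 5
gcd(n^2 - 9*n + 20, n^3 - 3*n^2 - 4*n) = n - 4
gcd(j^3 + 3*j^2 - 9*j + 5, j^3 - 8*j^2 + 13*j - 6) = j^2 - 2*j + 1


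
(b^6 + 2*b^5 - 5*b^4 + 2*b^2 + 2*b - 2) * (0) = 0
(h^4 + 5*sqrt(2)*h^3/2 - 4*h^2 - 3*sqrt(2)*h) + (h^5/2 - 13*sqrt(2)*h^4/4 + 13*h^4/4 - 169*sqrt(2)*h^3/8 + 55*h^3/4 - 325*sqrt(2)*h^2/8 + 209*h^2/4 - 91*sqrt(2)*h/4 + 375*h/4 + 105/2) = h^5/2 - 13*sqrt(2)*h^4/4 + 17*h^4/4 - 149*sqrt(2)*h^3/8 + 55*h^3/4 - 325*sqrt(2)*h^2/8 + 193*h^2/4 - 103*sqrt(2)*h/4 + 375*h/4 + 105/2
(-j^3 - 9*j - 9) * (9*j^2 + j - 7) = -9*j^5 - j^4 - 74*j^3 - 90*j^2 + 54*j + 63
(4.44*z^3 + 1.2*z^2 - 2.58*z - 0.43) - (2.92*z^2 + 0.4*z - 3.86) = 4.44*z^3 - 1.72*z^2 - 2.98*z + 3.43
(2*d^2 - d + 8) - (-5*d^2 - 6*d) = 7*d^2 + 5*d + 8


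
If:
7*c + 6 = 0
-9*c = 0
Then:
No Solution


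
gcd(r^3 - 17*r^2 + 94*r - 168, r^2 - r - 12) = r - 4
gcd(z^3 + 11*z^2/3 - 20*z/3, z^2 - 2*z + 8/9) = z - 4/3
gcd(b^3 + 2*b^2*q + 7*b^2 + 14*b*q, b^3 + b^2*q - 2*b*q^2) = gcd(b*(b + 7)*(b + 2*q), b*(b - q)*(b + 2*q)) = b^2 + 2*b*q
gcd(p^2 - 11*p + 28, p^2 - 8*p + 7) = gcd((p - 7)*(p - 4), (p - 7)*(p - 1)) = p - 7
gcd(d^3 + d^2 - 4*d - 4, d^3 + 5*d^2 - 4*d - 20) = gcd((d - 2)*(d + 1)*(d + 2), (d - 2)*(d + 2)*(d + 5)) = d^2 - 4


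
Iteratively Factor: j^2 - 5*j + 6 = (j - 2)*(j - 3)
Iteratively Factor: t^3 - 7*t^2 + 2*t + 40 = (t - 5)*(t^2 - 2*t - 8) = (t - 5)*(t - 4)*(t + 2)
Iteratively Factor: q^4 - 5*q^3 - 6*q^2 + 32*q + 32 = (q - 4)*(q^3 - q^2 - 10*q - 8) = (q - 4)^2*(q^2 + 3*q + 2) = (q - 4)^2*(q + 2)*(q + 1)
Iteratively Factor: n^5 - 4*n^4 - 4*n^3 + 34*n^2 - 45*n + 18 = (n + 3)*(n^4 - 7*n^3 + 17*n^2 - 17*n + 6) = (n - 1)*(n + 3)*(n^3 - 6*n^2 + 11*n - 6) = (n - 1)^2*(n + 3)*(n^2 - 5*n + 6) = (n - 3)*(n - 1)^2*(n + 3)*(n - 2)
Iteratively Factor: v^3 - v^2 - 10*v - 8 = (v - 4)*(v^2 + 3*v + 2) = (v - 4)*(v + 1)*(v + 2)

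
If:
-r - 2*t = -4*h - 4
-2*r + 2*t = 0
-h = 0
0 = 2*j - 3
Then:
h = 0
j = 3/2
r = 4/3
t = 4/3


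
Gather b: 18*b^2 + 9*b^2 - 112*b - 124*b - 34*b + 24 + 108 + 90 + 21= 27*b^2 - 270*b + 243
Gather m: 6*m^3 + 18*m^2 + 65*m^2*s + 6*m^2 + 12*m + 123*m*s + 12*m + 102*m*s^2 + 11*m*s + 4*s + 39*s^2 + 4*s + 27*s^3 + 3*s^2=6*m^3 + m^2*(65*s + 24) + m*(102*s^2 + 134*s + 24) + 27*s^3 + 42*s^2 + 8*s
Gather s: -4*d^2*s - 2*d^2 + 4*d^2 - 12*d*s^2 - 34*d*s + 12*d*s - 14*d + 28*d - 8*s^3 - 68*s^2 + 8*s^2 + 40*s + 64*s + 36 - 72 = 2*d^2 + 14*d - 8*s^3 + s^2*(-12*d - 60) + s*(-4*d^2 - 22*d + 104) - 36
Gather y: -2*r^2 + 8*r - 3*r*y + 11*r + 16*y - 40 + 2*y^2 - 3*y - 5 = -2*r^2 + 19*r + 2*y^2 + y*(13 - 3*r) - 45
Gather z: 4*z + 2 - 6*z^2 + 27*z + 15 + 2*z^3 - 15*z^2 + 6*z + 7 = 2*z^3 - 21*z^2 + 37*z + 24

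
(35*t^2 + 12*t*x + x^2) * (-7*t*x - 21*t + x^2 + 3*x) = -245*t^3*x - 735*t^3 - 49*t^2*x^2 - 147*t^2*x + 5*t*x^3 + 15*t*x^2 + x^4 + 3*x^3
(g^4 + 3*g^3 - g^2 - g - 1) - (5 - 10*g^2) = g^4 + 3*g^3 + 9*g^2 - g - 6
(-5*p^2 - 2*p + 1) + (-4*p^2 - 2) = -9*p^2 - 2*p - 1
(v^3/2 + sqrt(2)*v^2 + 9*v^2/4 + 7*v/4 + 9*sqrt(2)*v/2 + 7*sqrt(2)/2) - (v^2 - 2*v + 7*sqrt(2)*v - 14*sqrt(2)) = v^3/2 + 5*v^2/4 + sqrt(2)*v^2 - 5*sqrt(2)*v/2 + 15*v/4 + 35*sqrt(2)/2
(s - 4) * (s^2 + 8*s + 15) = s^3 + 4*s^2 - 17*s - 60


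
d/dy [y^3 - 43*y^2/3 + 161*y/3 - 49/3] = 3*y^2 - 86*y/3 + 161/3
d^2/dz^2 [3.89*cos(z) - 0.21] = -3.89*cos(z)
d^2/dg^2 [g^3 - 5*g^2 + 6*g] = 6*g - 10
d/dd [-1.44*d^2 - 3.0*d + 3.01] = -2.88*d - 3.0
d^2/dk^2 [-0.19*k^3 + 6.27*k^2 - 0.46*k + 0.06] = 12.54 - 1.14*k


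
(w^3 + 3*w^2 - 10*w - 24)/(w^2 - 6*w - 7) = (-w^3 - 3*w^2 + 10*w + 24)/(-w^2 + 6*w + 7)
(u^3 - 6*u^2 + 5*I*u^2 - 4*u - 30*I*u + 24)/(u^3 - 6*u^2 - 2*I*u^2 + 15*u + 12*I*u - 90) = (u^2 + 5*I*u - 4)/(u^2 - 2*I*u + 15)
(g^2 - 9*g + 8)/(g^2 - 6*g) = (g^2 - 9*g + 8)/(g*(g - 6))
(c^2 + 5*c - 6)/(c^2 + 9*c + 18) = (c - 1)/(c + 3)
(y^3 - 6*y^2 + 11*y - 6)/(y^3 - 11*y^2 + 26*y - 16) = (y - 3)/(y - 8)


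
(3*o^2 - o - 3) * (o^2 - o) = 3*o^4 - 4*o^3 - 2*o^2 + 3*o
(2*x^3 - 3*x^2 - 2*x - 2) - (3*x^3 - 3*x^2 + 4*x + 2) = -x^3 - 6*x - 4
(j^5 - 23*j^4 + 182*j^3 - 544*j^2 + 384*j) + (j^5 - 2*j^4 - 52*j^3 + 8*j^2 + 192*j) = 2*j^5 - 25*j^4 + 130*j^3 - 536*j^2 + 576*j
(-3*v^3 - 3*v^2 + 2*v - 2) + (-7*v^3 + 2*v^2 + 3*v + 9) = -10*v^3 - v^2 + 5*v + 7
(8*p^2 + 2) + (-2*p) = 8*p^2 - 2*p + 2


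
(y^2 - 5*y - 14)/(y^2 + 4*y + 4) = (y - 7)/(y + 2)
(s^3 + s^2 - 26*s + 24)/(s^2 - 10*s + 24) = (s^2 + 5*s - 6)/(s - 6)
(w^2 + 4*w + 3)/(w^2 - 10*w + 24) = (w^2 + 4*w + 3)/(w^2 - 10*w + 24)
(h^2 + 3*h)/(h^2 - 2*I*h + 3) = h*(h + 3)/(h^2 - 2*I*h + 3)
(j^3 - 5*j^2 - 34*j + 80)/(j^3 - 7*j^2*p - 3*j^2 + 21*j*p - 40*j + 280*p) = (2 - j)/(-j + 7*p)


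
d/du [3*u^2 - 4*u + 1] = 6*u - 4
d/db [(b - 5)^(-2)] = -2/(b - 5)^3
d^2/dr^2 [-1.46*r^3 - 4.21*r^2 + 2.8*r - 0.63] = -8.76*r - 8.42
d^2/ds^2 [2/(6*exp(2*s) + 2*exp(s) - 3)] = 4*(4*(6*exp(s) + 1)^2*exp(s) - (12*exp(s) + 1)*(6*exp(2*s) + 2*exp(s) - 3))*exp(s)/(6*exp(2*s) + 2*exp(s) - 3)^3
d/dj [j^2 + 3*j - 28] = 2*j + 3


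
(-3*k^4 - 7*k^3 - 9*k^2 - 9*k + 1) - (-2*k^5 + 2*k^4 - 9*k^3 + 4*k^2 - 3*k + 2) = 2*k^5 - 5*k^4 + 2*k^3 - 13*k^2 - 6*k - 1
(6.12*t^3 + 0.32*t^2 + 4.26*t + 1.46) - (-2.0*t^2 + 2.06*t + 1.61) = 6.12*t^3 + 2.32*t^2 + 2.2*t - 0.15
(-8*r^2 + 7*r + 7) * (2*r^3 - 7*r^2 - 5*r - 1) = -16*r^5 + 70*r^4 + 5*r^3 - 76*r^2 - 42*r - 7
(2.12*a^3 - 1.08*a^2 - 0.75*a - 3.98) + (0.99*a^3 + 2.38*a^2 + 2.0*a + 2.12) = 3.11*a^3 + 1.3*a^2 + 1.25*a - 1.86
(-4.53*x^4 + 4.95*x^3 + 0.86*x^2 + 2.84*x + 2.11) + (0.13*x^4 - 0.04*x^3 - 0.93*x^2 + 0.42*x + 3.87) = -4.4*x^4 + 4.91*x^3 - 0.0700000000000001*x^2 + 3.26*x + 5.98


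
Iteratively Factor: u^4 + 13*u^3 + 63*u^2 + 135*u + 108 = (u + 3)*(u^3 + 10*u^2 + 33*u + 36) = (u + 3)^2*(u^2 + 7*u + 12) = (u + 3)^3*(u + 4)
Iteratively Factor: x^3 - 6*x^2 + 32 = (x - 4)*(x^2 - 2*x - 8) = (x - 4)*(x + 2)*(x - 4)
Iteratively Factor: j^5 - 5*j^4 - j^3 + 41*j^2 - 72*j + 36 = (j - 3)*(j^4 - 2*j^3 - 7*j^2 + 20*j - 12) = (j - 3)*(j + 3)*(j^3 - 5*j^2 + 8*j - 4) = (j - 3)*(j - 2)*(j + 3)*(j^2 - 3*j + 2) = (j - 3)*(j - 2)*(j - 1)*(j + 3)*(j - 2)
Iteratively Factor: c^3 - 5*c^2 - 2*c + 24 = (c - 4)*(c^2 - c - 6) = (c - 4)*(c + 2)*(c - 3)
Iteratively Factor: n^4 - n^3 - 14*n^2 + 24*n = (n - 2)*(n^3 + n^2 - 12*n) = (n - 3)*(n - 2)*(n^2 + 4*n) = n*(n - 3)*(n - 2)*(n + 4)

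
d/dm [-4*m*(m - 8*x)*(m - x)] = -12*m^2 + 72*m*x - 32*x^2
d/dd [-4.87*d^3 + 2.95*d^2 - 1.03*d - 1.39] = -14.61*d^2 + 5.9*d - 1.03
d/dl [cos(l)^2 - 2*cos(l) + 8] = 2*(1 - cos(l))*sin(l)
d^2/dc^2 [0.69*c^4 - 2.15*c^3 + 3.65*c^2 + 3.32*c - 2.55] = 8.28*c^2 - 12.9*c + 7.3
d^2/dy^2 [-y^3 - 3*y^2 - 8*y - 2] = -6*y - 6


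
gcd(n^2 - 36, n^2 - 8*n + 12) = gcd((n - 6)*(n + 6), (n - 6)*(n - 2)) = n - 6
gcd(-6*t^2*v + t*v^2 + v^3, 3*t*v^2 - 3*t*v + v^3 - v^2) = 3*t*v + v^2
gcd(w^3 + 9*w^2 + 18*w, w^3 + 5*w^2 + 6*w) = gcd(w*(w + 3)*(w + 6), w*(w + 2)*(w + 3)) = w^2 + 3*w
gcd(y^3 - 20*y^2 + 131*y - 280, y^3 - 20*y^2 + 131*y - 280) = y^3 - 20*y^2 + 131*y - 280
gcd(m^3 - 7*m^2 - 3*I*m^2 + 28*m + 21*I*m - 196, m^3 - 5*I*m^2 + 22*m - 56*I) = m^2 - 3*I*m + 28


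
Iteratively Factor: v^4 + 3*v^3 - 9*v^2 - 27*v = (v + 3)*(v^3 - 9*v) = (v + 3)^2*(v^2 - 3*v) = (v - 3)*(v + 3)^2*(v)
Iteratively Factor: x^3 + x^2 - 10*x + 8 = (x - 2)*(x^2 + 3*x - 4) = (x - 2)*(x - 1)*(x + 4)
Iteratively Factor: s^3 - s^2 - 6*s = (s - 3)*(s^2 + 2*s) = (s - 3)*(s + 2)*(s)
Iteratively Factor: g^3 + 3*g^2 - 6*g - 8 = (g + 4)*(g^2 - g - 2) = (g + 1)*(g + 4)*(g - 2)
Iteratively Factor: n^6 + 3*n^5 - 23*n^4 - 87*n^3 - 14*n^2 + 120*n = (n)*(n^5 + 3*n^4 - 23*n^3 - 87*n^2 - 14*n + 120) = n*(n + 4)*(n^4 - n^3 - 19*n^2 - 11*n + 30) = n*(n + 2)*(n + 4)*(n^3 - 3*n^2 - 13*n + 15) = n*(n + 2)*(n + 3)*(n + 4)*(n^2 - 6*n + 5) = n*(n - 1)*(n + 2)*(n + 3)*(n + 4)*(n - 5)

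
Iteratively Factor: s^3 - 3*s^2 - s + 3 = (s + 1)*(s^2 - 4*s + 3) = (s - 3)*(s + 1)*(s - 1)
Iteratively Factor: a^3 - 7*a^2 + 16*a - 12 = (a - 2)*(a^2 - 5*a + 6) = (a - 3)*(a - 2)*(a - 2)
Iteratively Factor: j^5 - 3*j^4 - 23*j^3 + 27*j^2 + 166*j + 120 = (j - 5)*(j^4 + 2*j^3 - 13*j^2 - 38*j - 24) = (j - 5)*(j + 1)*(j^3 + j^2 - 14*j - 24) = (j - 5)*(j + 1)*(j + 2)*(j^2 - j - 12) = (j - 5)*(j - 4)*(j + 1)*(j + 2)*(j + 3)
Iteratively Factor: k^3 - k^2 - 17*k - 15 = (k + 3)*(k^2 - 4*k - 5) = (k + 1)*(k + 3)*(k - 5)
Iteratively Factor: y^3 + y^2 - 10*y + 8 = (y - 2)*(y^2 + 3*y - 4) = (y - 2)*(y + 4)*(y - 1)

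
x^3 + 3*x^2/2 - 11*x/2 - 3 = (x - 2)*(x + 1/2)*(x + 3)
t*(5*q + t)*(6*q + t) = 30*q^2*t + 11*q*t^2 + t^3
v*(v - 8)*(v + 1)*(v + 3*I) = v^4 - 7*v^3 + 3*I*v^3 - 8*v^2 - 21*I*v^2 - 24*I*v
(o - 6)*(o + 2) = o^2 - 4*o - 12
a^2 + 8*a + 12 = (a + 2)*(a + 6)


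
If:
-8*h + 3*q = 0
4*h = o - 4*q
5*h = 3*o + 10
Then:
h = -10/39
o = -440/117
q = -80/117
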